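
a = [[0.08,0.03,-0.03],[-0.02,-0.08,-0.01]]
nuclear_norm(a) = 0.17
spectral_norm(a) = 0.11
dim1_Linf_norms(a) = [0.08, 0.08]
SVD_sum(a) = [[0.06, 0.06, -0.01], [-0.05, -0.05, 0.01]] + [[0.02, -0.03, -0.02], [0.03, -0.03, -0.02]]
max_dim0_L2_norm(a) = 0.09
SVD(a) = [[-0.77, 0.64],  [0.64, 0.77]] @ diag([0.106332783050442, 0.06159009050770775]) @ [[-0.7, -0.7, 0.16], [0.59, -0.68, -0.44]]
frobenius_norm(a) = 0.12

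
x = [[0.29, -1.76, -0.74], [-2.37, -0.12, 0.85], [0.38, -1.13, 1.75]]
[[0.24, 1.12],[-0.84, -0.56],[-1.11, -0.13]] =x @ [[0.14,  0.12], [0.13,  -0.45], [-0.58,  -0.39]]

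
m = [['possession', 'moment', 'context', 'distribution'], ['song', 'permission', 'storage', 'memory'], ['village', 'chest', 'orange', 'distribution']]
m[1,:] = ['song', 'permission', 'storage', 'memory']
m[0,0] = 'possession'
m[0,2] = 'context'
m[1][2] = 'storage'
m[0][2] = 'context'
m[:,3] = ['distribution', 'memory', 'distribution']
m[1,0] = 'song'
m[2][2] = 'orange'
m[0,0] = 'possession'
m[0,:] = ['possession', 'moment', 'context', 'distribution']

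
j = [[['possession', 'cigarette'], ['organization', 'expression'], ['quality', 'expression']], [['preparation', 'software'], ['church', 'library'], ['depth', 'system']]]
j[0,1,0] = 'organization'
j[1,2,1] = 'system'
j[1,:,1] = ['software', 'library', 'system']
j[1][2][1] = 'system'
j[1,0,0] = 'preparation'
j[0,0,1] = 'cigarette'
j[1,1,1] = 'library'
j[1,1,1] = 'library'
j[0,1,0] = 'organization'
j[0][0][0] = 'possession'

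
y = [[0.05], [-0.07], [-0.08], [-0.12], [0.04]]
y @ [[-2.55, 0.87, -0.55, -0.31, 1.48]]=[[-0.13,  0.04,  -0.03,  -0.02,  0.07], [0.18,  -0.06,  0.04,  0.02,  -0.10], [0.20,  -0.07,  0.04,  0.02,  -0.12], [0.31,  -0.10,  0.07,  0.04,  -0.18], [-0.10,  0.03,  -0.02,  -0.01,  0.06]]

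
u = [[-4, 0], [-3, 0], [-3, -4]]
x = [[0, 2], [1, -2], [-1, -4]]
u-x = [[-4, -2], [-4, 2], [-2, 0]]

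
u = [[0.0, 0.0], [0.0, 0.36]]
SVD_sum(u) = [[0.00,  0.0], [0.00,  0.36]] + [[0.0, 0.00],[0.00, 0.00]]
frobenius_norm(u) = 0.36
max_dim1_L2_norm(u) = 0.36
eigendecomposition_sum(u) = [[0.0, 0.00], [0.0, 0.00]] + [[0.00, 0.00], [0.0, 0.36]]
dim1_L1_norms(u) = [0.0, 0.36]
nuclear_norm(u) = 0.36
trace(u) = 0.36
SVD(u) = [[0.00, 1.0],[1.00, 0.00]] @ diag([0.36, 0.0]) @ [[0.0, 1.00], [1.00, 0.00]]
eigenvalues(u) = [0.0, 0.36]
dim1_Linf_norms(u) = [0.0, 0.36]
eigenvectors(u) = [[1.0, 0.00],[0.00, 1.00]]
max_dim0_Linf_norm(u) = 0.36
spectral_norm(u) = 0.36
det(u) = 0.00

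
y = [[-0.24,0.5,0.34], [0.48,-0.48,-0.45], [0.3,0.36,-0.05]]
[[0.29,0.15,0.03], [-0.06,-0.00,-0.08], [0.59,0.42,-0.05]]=y@[[1.23, 0.26, -0.46], [0.71, 0.87, 0.17], [0.69, -0.64, -0.49]]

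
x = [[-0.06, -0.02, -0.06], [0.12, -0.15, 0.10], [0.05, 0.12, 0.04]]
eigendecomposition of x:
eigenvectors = [[0.57-0.18j, (0.57+0.18j), (0.05+0j)], [-0.09-0.12j, (-0.09+0.12j), (-0.9+0j)], [(-0.79+0j), (-0.79-0j), 0.43+0.00j]]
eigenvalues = [(0.02+0.03j), (0.02-0.03j), (-0.2+0j)]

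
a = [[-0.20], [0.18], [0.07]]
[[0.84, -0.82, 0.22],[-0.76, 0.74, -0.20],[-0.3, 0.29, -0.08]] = a @ [[-4.22, 4.10, -1.11]]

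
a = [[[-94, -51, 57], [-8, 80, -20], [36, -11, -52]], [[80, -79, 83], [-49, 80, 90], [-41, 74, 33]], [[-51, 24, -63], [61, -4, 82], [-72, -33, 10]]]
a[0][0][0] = -94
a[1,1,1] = 80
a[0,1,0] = -8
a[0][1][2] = -20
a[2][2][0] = -72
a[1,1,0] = -49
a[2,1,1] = -4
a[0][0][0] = -94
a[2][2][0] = -72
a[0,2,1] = -11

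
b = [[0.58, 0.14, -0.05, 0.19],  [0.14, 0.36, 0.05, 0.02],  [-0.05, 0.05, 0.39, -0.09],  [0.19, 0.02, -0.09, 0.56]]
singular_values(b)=[0.81, 0.48, 0.34, 0.25]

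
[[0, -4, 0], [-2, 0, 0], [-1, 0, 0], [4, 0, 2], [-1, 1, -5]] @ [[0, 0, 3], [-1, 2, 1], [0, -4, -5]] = [[4, -8, -4], [0, 0, -6], [0, 0, -3], [0, -8, 2], [-1, 22, 23]]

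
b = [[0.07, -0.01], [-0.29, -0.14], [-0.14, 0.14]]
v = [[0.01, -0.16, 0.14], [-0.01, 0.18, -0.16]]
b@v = [[0.0, -0.01, 0.01], [-0.0, 0.02, -0.02], [-0.0, 0.05, -0.04]]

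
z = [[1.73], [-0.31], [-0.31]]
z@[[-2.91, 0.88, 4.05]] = [[-5.03,1.52,7.01],  [0.9,-0.27,-1.26],  [0.9,-0.27,-1.26]]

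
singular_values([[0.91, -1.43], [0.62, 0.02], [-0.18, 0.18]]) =[1.75, 0.53]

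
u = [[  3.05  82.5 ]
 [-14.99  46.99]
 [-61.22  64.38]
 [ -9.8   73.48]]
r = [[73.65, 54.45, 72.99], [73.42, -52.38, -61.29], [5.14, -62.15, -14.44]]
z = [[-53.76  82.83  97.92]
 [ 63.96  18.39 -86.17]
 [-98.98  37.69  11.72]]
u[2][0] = -61.22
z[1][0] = 63.96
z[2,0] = -98.98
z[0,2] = 97.92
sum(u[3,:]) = 63.68000000000001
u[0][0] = 3.05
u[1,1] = 46.99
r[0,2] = 72.99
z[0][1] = 82.83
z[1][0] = 63.96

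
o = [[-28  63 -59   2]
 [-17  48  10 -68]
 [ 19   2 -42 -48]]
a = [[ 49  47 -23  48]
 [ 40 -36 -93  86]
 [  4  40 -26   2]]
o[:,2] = [-59, 10, -42]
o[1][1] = 48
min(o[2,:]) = -48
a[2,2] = -26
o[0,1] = 63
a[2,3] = 2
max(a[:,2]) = -23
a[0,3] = 48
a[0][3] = 48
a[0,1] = 47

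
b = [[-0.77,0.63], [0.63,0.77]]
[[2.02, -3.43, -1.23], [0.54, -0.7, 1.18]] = b @ [[-1.23, 2.22, 1.71], [1.71, -2.73, 0.13]]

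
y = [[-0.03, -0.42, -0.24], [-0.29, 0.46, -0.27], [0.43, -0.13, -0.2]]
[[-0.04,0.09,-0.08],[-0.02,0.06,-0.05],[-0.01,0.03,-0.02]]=y @ [[0.03, -0.08, 0.07], [0.03, -0.07, 0.06], [0.11, -0.26, 0.22]]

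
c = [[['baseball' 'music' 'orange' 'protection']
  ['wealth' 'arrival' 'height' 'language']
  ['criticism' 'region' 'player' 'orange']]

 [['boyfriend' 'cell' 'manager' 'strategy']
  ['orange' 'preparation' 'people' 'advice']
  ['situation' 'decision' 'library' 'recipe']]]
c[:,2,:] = [['criticism', 'region', 'player', 'orange'], ['situation', 'decision', 'library', 'recipe']]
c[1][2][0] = 'situation'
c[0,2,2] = 'player'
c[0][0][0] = 'baseball'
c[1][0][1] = 'cell'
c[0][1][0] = 'wealth'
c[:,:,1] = [['music', 'arrival', 'region'], ['cell', 'preparation', 'decision']]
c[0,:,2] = ['orange', 'height', 'player']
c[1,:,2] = ['manager', 'people', 'library']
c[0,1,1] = 'arrival'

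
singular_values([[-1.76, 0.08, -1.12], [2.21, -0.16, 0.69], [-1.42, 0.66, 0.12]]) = [3.37, 0.9, 0.21]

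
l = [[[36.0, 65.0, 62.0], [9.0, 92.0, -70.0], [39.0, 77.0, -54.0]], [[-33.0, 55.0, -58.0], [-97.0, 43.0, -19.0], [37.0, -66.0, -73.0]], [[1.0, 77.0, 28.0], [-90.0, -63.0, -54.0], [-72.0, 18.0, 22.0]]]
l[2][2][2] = 22.0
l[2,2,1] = 18.0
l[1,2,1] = -66.0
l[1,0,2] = -58.0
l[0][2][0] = 39.0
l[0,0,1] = 65.0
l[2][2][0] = -72.0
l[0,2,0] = 39.0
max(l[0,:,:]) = 92.0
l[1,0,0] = -33.0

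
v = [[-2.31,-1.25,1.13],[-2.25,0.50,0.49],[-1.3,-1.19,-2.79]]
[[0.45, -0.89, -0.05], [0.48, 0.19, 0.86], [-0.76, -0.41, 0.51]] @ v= [[1.03, -0.95, 0.21], [-2.65, -1.53, -1.76], [2.02, 0.14, -2.48]]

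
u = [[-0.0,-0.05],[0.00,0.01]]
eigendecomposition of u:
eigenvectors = [[1.0,-0.98], [0.0,0.2]]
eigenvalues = [-0.0, 0.01]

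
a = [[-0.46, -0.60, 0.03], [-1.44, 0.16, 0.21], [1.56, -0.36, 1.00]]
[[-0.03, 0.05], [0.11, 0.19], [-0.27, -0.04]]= a @ [[-0.08, -0.11], [0.11, 0.01], [-0.11, 0.14]]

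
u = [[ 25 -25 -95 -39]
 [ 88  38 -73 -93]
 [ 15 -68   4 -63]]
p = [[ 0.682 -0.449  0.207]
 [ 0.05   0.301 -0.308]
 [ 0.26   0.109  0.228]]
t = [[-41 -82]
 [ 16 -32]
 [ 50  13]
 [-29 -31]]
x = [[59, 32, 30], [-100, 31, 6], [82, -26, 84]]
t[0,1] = -82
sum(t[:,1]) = -132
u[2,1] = -68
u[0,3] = -39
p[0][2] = 0.207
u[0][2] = -95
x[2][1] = -26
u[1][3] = -93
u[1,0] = 88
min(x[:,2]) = 6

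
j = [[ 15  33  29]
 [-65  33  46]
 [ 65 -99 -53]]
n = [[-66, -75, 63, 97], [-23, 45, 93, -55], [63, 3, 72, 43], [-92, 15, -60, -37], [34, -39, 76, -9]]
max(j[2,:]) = 65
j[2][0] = 65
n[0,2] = 63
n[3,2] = -60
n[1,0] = -23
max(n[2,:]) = 72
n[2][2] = 72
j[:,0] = [15, -65, 65]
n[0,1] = -75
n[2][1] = 3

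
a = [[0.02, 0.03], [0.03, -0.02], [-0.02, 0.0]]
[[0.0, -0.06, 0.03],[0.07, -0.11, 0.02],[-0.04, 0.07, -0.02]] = a @ [[1.78,-3.42,0.94], [-1.03,0.23,0.46]]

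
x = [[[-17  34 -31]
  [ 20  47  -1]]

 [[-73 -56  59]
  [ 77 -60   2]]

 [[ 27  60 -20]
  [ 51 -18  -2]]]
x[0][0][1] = 34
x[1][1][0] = 77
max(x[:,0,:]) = 60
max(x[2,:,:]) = 60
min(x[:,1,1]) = -60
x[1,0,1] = -56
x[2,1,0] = 51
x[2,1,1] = -18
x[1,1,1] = -60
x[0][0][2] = -31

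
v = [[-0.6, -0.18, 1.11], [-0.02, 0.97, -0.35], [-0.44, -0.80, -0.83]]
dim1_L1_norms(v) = [1.89, 1.34, 2.07]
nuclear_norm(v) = 3.36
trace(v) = -0.46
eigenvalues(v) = [(-0.78+0.64j), (-0.78-0.64j), (1.1+0j)]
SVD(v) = [[-0.8, -0.33, -0.50], [0.16, 0.69, -0.71], [0.58, -0.65, -0.5]] @ diag([1.4504608829553642, 1.3310636471390993, 0.578992913843601]) @ [[0.15,-0.11,-0.98],[0.35,0.94,-0.05],[0.92,-0.34,0.18]]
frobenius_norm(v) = 2.05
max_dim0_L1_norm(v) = 2.29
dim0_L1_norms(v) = [1.06, 1.95, 2.29]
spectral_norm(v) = 1.45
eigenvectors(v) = [[-0.85+0.00j, -0.85-0.00j, (0.3+0j)], [(0.05-0.08j), (0.05+0.08j), (-0.9+0j)], [0.14-0.50j, (0.14+0.5j), 0.31+0.00j]]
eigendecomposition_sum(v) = [[-0.29+0.44j, (0.08+0.35j), (0.53+0.6j)], [-0.03-0.05j, (-0.04-0.01j), (-0.09+0.02j)], [-0.21-0.25j, (-0.22-0.01j), -0.44+0.21j]] + [[(-0.29-0.44j), 0.08-0.35j, 0.53-0.60j],[-0.03+0.05j, -0.04+0.01j, (-0.09-0.02j)],[-0.21+0.25j, (-0.22+0.01j), -0.44-0.21j]] + [[-0.01+0.00j, -0.34+0.00j, 0.06-0.00j], [(0.03-0j), (1.05-0j), -0.17+0.00j], [(-0.01+0j), -0.36+0.00j, 0.06-0.00j]]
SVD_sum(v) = [[-0.18, 0.13, 1.14], [0.04, -0.03, -0.23], [0.13, -0.09, -0.82]] + [[-0.15, -0.41, 0.02], [0.32, 0.86, -0.05], [-0.3, -0.8, 0.04]] + [[-0.27, 0.1, -0.05], [-0.38, 0.14, -0.08], [-0.27, 0.10, -0.05]]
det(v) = 1.12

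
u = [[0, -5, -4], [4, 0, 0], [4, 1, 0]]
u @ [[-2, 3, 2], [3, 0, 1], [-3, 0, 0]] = [[-3, 0, -5], [-8, 12, 8], [-5, 12, 9]]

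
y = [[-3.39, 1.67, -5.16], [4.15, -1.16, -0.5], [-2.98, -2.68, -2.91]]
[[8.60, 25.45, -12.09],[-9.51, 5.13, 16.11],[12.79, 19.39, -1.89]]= y @ [[-2.72, 0.17, 3.18], [-1.39, -1.44, -2.30], [-0.33, -5.51, -0.49]]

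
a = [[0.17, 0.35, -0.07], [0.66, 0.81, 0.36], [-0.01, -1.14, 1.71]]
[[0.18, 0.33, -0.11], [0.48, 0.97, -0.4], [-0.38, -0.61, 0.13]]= a @[[-0.19,0.67,-0.93], [0.65,0.62,0.18], [0.21,0.06,0.19]]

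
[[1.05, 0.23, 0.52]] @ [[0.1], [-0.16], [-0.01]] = [[0.06]]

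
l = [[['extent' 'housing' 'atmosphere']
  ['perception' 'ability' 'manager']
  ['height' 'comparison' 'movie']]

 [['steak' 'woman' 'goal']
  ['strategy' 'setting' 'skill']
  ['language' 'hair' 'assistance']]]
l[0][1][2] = 'manager'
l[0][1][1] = 'ability'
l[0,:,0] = ['extent', 'perception', 'height']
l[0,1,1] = 'ability'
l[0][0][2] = 'atmosphere'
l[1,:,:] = [['steak', 'woman', 'goal'], ['strategy', 'setting', 'skill'], ['language', 'hair', 'assistance']]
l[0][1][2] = 'manager'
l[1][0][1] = 'woman'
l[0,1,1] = 'ability'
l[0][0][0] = 'extent'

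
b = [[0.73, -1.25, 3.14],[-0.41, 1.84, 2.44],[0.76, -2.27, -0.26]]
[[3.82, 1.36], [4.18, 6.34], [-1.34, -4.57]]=b @ [[0.31,-0.51], [0.54,1.70], [1.36,1.23]]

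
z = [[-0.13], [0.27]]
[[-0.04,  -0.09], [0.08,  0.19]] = z @ [[0.31,0.71]]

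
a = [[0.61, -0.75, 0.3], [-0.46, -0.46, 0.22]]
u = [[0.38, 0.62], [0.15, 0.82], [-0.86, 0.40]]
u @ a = [[-0.05, -0.57, 0.25], [-0.29, -0.49, 0.23], [-0.71, 0.46, -0.17]]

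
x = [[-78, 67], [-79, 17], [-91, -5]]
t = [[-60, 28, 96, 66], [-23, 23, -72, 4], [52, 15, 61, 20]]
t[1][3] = 4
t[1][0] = -23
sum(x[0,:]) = -11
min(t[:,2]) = -72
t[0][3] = 66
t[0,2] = 96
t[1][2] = -72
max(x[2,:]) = -5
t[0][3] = 66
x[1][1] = 17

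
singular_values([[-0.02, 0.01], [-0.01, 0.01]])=[0.03, 0.0]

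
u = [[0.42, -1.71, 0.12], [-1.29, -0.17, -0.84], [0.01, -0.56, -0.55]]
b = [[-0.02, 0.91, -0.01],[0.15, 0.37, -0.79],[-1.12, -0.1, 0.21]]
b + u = [[0.40, -0.80, 0.11], [-1.14, 0.20, -1.63], [-1.11, -0.66, -0.34]]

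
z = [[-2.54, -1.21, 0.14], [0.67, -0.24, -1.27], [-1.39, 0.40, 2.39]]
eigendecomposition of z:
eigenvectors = [[0.95,0.15,-0.41], [-0.13,-0.46,0.83], [0.29,0.87,-0.38]]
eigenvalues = [-2.33, 1.94, 0.01]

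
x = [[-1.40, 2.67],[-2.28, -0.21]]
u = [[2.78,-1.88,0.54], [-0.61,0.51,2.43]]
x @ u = [[-5.52, 3.99, 5.73], [-6.21, 4.18, -1.74]]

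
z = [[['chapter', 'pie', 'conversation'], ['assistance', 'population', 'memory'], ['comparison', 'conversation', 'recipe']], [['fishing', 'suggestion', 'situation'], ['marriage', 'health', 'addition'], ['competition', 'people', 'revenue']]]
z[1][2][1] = 'people'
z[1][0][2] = 'situation'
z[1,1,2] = 'addition'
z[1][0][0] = 'fishing'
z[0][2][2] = 'recipe'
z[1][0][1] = 'suggestion'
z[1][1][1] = 'health'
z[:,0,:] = [['chapter', 'pie', 'conversation'], ['fishing', 'suggestion', 'situation']]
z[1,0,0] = 'fishing'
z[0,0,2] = 'conversation'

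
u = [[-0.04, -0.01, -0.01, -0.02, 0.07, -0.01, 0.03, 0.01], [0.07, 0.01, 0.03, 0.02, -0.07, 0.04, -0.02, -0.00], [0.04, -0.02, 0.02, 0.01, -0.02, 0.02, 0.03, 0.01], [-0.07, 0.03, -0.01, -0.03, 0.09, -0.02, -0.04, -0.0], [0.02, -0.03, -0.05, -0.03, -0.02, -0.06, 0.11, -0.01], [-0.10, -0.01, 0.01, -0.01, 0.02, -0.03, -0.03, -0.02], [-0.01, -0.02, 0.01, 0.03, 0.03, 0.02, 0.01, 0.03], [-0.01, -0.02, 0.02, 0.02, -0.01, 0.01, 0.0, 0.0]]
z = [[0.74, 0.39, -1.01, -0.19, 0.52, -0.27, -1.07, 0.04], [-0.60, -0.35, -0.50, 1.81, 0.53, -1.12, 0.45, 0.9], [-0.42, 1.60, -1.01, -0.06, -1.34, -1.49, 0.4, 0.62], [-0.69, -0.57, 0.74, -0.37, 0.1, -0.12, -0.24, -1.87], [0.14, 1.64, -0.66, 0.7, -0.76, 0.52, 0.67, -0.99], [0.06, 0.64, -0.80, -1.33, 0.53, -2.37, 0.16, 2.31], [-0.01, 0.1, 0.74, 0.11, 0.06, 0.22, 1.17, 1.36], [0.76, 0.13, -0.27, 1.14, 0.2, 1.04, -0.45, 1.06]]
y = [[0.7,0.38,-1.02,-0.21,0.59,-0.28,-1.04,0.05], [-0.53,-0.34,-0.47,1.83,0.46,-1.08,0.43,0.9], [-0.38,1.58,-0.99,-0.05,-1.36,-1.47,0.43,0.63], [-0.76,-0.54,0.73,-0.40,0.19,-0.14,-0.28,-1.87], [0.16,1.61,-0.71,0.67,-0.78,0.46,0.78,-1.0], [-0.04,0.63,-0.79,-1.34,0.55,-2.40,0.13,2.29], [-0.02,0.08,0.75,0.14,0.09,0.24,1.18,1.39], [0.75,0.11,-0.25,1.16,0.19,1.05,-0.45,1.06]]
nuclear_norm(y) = 16.58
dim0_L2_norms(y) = [1.44, 2.46, 2.13, 2.68, 1.84, 3.25, 1.94, 3.74]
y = z + u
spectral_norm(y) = 4.63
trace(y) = -1.97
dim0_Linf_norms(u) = [0.1, 0.03, 0.05, 0.03, 0.09, 0.06, 0.11, 0.03]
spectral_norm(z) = 4.66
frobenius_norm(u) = 0.29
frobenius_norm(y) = 7.18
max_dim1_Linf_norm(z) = 2.37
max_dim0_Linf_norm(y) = 2.4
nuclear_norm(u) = 0.56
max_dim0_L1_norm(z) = 9.15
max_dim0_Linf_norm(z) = 2.37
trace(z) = -1.89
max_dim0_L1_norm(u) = 0.36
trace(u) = -0.08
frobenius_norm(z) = 7.17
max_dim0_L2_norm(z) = 3.74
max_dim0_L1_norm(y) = 9.19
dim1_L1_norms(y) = [4.27, 6.04, 6.89, 4.91, 6.17, 8.17, 3.89, 5.02]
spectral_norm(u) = 0.21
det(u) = -0.00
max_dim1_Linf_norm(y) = 2.4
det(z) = -3.02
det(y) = -3.17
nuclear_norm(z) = 16.50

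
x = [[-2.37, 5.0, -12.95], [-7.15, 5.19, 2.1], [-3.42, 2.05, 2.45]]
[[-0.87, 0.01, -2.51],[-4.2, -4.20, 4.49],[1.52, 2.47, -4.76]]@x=[[10.57, -9.44, 5.14], [24.63, -33.59, 56.57], [-4.98, 10.66, -26.16]]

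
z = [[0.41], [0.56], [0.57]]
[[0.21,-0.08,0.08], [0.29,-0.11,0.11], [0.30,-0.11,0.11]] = z @ [[0.52, -0.19, 0.19]]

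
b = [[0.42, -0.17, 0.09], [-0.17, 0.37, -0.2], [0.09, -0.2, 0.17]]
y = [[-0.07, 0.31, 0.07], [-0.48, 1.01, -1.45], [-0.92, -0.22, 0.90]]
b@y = [[-0.03, -0.06, 0.36], [0.02, 0.36, -0.73], [-0.07, -0.21, 0.45]]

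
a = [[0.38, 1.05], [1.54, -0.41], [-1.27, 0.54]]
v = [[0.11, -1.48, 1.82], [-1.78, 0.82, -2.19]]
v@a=[[-4.55, 1.71], [3.37, -3.39]]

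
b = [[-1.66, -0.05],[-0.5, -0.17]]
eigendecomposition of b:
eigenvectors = [[-0.95, 0.03], [-0.31, -1.00]]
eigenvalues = [-1.68, -0.15]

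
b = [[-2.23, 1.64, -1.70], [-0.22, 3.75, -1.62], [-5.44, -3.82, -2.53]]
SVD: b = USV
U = [[-0.18, -0.61, -0.77],[0.19, -0.79, 0.58],[-0.97, -0.04, 0.26]]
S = [7.37, 4.85, 0.35]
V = [[0.76, 0.55, 0.33],  [0.36, -0.79, 0.50],  [0.54, -0.26, -0.80]]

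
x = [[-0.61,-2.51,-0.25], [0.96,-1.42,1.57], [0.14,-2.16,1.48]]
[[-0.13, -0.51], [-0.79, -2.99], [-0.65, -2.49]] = x @ [[-0.27, -1.01], [0.14, 0.53], [-0.21, -0.81]]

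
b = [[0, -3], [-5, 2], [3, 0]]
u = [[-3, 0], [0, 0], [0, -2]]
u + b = [[-3, -3], [-5, 2], [3, -2]]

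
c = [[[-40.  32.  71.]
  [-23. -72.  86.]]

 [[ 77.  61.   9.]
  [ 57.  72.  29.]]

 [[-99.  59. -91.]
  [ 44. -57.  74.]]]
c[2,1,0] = 44.0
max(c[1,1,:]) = 72.0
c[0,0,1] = 32.0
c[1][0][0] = 77.0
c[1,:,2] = [9.0, 29.0]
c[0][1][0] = -23.0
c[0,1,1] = -72.0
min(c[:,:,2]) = -91.0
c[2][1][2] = 74.0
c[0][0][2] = 71.0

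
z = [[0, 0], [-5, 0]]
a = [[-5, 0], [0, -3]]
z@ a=[[0, 0], [25, 0]]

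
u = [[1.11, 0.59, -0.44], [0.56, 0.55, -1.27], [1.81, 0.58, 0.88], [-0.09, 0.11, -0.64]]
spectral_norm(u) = 2.39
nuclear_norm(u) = 4.16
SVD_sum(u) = [[1.12,  0.46,  0.10], [0.57,  0.24,  0.05], [1.8,  0.75,  0.16], [-0.08,  -0.04,  -0.01]] + [[-0.01, 0.13, -0.54], [-0.01, 0.31, -1.32], [0.01, -0.17, 0.72], [-0.01, 0.15, -0.63]] + [[0.0,-0.0,-0.00], [-0.00,0.00,0.00], [0.0,-0.00,-0.00], [0.0,-0.0,-0.00]]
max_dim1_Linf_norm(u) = 1.81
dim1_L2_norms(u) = [1.33, 1.49, 2.09, 0.66]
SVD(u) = [[-0.51, -0.31, 0.07],[-0.26, -0.77, -0.39],[-0.82, 0.42, 0.13],[0.04, -0.37, 0.91]] @ diag([2.3880242003276613, 1.765453784257185, 0.003654353762272257]) @ [[-0.92, -0.38, -0.08], [0.01, -0.23, 0.97], [0.39, -0.90, -0.21]]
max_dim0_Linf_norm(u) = 1.81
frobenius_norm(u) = 2.97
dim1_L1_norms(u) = [2.14, 2.38, 3.27, 0.84]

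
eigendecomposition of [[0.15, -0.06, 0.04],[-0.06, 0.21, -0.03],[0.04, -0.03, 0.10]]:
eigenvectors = [[-0.53,0.68,-0.51],[0.8,0.6,-0.03],[-0.28,0.42,0.86]]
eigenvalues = [0.26, 0.12, 0.08]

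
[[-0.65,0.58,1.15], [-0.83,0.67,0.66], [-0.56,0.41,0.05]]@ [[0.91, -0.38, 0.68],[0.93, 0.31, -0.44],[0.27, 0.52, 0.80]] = [[0.26,1.02,0.22],[0.05,0.87,-0.33],[-0.11,0.37,-0.52]]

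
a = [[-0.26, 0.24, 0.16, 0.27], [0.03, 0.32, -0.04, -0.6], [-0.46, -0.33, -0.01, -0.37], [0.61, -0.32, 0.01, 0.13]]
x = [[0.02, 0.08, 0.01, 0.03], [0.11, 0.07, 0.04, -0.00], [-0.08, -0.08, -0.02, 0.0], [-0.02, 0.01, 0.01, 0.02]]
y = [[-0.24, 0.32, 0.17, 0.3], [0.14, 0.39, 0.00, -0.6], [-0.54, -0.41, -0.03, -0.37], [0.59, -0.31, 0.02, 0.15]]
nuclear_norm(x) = 0.28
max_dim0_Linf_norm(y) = 0.6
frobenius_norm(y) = 1.37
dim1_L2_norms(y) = [0.53, 0.73, 0.77, 0.68]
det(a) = -0.04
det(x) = 0.00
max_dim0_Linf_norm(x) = 0.11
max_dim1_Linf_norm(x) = 0.11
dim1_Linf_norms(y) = [0.32, 0.6, 0.54, 0.59]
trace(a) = 0.18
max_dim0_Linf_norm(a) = 0.61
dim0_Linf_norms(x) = [0.11, 0.08, 0.04, 0.03]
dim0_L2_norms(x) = [0.14, 0.13, 0.05, 0.04]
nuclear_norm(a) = 2.28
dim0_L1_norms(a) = [1.36, 1.21, 0.22, 1.37]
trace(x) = 0.09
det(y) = -0.06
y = a + x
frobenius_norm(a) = 1.28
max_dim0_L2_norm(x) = 0.14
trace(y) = 0.27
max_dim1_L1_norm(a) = 1.17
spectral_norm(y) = 0.90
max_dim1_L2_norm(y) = 0.77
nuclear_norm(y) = 2.47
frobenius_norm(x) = 0.20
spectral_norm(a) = 0.90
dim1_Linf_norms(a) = [0.27, 0.6, 0.46, 0.61]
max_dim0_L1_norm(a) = 1.37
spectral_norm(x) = 0.19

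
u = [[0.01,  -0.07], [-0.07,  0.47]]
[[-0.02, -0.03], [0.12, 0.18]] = u@[[-0.24, 0.09], [0.22, 0.39]]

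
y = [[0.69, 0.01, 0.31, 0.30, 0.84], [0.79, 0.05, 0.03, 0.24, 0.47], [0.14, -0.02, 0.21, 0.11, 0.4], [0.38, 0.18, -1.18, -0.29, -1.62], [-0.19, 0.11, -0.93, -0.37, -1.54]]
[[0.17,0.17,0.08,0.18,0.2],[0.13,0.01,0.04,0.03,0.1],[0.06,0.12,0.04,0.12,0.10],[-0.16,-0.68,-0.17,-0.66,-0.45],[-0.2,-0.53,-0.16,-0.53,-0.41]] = y @[[-0.13, -0.33, -0.01, -0.50, 0.16], [0.26, 0.38, -0.01, 0.53, -0.53], [-0.44, -0.22, -0.1, -0.30, 0.11], [0.26, 0.02, -0.20, 0.89, -0.54], [0.37, 0.54, 0.21, 0.41, 0.27]]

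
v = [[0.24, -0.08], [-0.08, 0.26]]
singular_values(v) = [0.33, 0.17]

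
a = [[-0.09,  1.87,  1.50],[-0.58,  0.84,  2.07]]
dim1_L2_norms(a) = [2.4, 2.31]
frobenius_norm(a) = 3.33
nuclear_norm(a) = 4.10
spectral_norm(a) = 3.21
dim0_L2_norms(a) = [0.59, 2.05, 2.56]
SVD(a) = [[-0.72, -0.69], [-0.69, 0.72]] @ diag([3.2052757831024348, 0.89894780396699]) @ [[0.15, -0.6, -0.78],[-0.40, -0.76, 0.51]]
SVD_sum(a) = [[-0.34, 1.40, 1.82], [-0.32, 1.34, 1.74]] + [[0.25, 0.47, -0.32],[-0.26, -0.50, 0.33]]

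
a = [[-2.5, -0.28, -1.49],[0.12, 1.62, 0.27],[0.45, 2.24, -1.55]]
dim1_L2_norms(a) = [2.92, 1.65, 2.76]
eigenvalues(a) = [(-2.09+0.62j), (-2.09-0.62j), (1.76+0j)]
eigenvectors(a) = [[0.89+0.00j, (0.89-0j), (0.24+0j)], [-0.02+0.02j, -0.02-0.02j, (-0.82+0j)], [-0.24-0.38j, -0.24+0.38j, (-0.52+0j)]]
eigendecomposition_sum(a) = [[-1.24-0.30j, (0.11+1.43j), (-0.73-2.38j)], [(0.03-0.03j), -0.04-0.02j, (0.08+0.02j)], [(0.21+0.61j), (0.58-0.43j), (-0.81+0.95j)]] + [[-1.24+0.30j, (0.11-1.43j), (-0.73+2.38j)], [0.03+0.03j, (-0.04+0.02j), (0.08-0.02j)], [(0.21-0.61j), 0.58+0.43j, -0.81-0.95j]] + [[(-0.02+0j), (-0.49+0j), -0.03-0.00j],[0.06-0.00j, 1.70-0.00j, (0.11+0j)],[(0.04-0j), 1.09-0.00j, 0.07+0.00j]]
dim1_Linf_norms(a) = [2.5, 1.62, 2.24]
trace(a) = -2.43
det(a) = 8.39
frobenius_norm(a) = 4.35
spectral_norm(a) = 3.04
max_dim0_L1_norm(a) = 4.14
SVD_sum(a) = [[-0.02,  -0.10,  0.04],[0.24,  1.24,  -0.55],[0.48,  2.44,  -1.08]] + [[-2.40, -0.25, -1.64], [0.32, 0.03, 0.22], [-0.26, -0.03, -0.18]] + [[-0.08, 0.07, 0.11], [-0.44, 0.35, 0.60], [0.22, -0.18, -0.3]]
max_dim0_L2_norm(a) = 2.78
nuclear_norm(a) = 6.93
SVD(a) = [[-0.03, -0.99, -0.16], [0.45, 0.13, -0.88], [0.89, -0.11, 0.44]] @ diag([3.0417886053704457, 2.9601094018249388, 0.9317051086401327]) @ [[0.18, 0.90, -0.40], [0.82, 0.09, 0.56], [0.54, -0.43, -0.72]]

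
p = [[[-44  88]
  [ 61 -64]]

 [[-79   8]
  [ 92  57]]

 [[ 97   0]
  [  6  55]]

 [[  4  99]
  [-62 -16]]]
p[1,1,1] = 57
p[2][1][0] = 6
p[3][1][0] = -62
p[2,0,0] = 97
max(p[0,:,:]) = 88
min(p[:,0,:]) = -79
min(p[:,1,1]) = -64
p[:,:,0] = [[-44, 61], [-79, 92], [97, 6], [4, -62]]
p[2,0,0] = 97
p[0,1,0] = 61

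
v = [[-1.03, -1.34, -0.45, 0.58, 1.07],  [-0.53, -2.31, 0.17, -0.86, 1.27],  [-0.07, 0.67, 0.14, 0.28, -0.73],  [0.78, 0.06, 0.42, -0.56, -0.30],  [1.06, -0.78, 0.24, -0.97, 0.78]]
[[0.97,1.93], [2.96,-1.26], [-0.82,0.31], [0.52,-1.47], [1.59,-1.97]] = v @ [[0.37, 0.06], [-1.38, -0.35], [0.24, -0.68], [-0.25, 2.18], [-0.23, -0.04]]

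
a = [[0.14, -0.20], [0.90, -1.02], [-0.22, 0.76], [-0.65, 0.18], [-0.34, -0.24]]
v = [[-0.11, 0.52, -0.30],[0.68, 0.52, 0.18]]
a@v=[[-0.15, -0.03, -0.08],[-0.79, -0.06, -0.45],[0.54, 0.28, 0.20],[0.19, -0.24, 0.23],[-0.13, -0.3, 0.06]]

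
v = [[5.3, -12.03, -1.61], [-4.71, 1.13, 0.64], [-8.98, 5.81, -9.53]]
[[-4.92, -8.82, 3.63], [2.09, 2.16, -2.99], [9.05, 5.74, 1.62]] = v@[[-0.43, -0.31, 0.55],[0.27, 0.59, 0.03],[-0.38, 0.05, -0.67]]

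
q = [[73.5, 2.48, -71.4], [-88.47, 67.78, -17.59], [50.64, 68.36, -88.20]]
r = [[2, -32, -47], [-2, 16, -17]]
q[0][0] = 73.5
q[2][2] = -88.2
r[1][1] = 16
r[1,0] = -2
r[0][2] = -47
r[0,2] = -47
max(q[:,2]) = -17.59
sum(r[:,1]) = -16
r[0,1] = -32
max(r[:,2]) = -17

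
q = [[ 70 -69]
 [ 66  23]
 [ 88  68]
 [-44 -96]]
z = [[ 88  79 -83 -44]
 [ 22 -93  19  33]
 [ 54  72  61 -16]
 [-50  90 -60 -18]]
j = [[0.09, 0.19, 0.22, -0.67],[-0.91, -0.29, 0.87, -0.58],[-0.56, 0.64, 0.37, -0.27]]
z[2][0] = 54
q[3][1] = -96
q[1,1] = 23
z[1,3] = 33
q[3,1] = -96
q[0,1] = -69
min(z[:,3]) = -44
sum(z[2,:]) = 171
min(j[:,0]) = -0.906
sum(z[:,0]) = 114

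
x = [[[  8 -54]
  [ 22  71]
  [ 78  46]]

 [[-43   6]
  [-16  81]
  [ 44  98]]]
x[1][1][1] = 81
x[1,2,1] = 98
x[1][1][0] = -16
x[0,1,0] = 22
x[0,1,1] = 71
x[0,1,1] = 71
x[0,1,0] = 22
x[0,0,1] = -54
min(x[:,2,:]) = 44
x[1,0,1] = 6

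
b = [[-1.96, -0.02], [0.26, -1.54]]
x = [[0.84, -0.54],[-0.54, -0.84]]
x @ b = [[-1.79, 0.81],[0.84, 1.3]]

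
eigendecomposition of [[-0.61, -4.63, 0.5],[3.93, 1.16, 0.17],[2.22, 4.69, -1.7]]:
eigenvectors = [[-0.45+0.37j, -0.45-0.37j, -0.10+0.00j], [0.45+0.32j, 0.45-0.32j, (0.09+0j)], [0.59+0.00j, (0.59-0j), 0.99+0.00j]]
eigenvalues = [(0.18+3.89j), (0.18-3.89j), (-1.52+0j)]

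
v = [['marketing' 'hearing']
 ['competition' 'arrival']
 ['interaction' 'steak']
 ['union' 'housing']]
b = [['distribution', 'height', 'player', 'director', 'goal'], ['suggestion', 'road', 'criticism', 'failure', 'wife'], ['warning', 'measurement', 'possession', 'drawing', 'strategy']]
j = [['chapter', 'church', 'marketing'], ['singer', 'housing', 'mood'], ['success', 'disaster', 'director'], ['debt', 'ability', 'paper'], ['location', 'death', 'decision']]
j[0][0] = 'chapter'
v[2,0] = 'interaction'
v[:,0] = ['marketing', 'competition', 'interaction', 'union']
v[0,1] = 'hearing'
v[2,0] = 'interaction'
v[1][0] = 'competition'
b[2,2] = 'possession'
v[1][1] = 'arrival'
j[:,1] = ['church', 'housing', 'disaster', 'ability', 'death']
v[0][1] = 'hearing'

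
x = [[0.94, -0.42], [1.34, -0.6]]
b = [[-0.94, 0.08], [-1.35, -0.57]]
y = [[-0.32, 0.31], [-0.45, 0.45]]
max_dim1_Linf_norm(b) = 1.35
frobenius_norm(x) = 1.79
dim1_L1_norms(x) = [1.36, 1.94]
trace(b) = -1.51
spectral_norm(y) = 0.78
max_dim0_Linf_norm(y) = 0.45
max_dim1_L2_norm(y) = 0.64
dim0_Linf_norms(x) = [1.34, 0.6]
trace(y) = 0.13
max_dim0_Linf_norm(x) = 1.34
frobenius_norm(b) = 1.74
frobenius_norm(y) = 0.78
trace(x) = 0.34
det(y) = -0.00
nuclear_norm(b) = 2.08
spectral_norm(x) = 1.79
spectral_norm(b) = 1.70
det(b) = 0.64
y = x @ b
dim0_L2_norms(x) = [1.64, 0.73]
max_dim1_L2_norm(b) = 1.47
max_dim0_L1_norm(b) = 2.29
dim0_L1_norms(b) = [2.29, 0.65]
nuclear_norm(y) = 0.78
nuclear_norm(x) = 1.79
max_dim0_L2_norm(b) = 1.65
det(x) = -0.00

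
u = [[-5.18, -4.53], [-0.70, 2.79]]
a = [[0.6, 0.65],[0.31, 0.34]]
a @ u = [[-3.56, -0.90], [-1.84, -0.46]]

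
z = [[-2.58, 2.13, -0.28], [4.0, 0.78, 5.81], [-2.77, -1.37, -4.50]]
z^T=[[-2.58, 4.00, -2.77], [2.13, 0.78, -1.37], [-0.28, 5.81, -4.50]]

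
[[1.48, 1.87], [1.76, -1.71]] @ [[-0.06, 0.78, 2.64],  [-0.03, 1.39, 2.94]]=[[-0.14,3.75,9.4], [-0.05,-1.0,-0.38]]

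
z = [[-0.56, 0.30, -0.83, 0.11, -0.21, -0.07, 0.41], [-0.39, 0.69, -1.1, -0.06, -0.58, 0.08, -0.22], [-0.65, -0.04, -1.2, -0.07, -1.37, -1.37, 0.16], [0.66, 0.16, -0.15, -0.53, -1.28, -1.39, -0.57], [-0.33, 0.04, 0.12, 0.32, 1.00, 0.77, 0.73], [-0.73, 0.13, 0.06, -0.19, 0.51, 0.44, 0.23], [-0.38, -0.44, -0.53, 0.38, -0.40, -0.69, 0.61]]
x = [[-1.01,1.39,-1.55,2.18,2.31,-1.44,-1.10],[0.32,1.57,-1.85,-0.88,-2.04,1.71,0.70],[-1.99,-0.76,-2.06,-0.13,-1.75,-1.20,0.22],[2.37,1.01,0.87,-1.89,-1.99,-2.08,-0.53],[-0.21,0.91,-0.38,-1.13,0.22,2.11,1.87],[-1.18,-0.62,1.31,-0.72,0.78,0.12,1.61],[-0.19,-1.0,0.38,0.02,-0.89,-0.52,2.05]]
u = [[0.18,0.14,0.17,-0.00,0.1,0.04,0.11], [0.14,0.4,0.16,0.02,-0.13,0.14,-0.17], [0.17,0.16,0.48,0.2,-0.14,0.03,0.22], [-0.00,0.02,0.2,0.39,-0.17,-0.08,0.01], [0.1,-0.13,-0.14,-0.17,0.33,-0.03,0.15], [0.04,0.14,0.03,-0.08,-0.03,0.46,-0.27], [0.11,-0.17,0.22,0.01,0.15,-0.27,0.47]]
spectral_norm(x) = 5.52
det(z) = 0.00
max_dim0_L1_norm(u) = 1.4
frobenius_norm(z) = 4.37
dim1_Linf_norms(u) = [0.18, 0.4, 0.48, 0.39, 0.33, 0.46, 0.47]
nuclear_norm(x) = 21.84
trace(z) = 0.45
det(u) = 0.00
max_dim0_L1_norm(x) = 9.98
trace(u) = 2.71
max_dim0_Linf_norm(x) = 2.37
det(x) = -382.20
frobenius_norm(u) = 1.39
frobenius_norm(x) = 9.48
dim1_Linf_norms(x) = [2.31, 2.04, 2.06, 2.37, 2.11, 1.61, 2.05]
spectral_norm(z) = 3.47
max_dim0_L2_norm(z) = 2.31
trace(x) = -1.00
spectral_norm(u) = 0.90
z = u @ x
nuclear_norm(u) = 2.73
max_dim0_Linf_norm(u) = 0.48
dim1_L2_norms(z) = [1.15, 1.49, 2.38, 2.16, 1.53, 1.05, 1.33]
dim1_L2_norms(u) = [0.32, 0.52, 0.63, 0.48, 0.46, 0.56, 0.64]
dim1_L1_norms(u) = [0.74, 1.16, 1.4, 0.87, 1.05, 1.05, 1.4]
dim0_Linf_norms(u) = [0.18, 0.4, 0.48, 0.39, 0.33, 0.46, 0.47]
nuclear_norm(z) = 7.99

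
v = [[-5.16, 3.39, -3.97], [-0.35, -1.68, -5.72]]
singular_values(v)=[8.1, 4.89]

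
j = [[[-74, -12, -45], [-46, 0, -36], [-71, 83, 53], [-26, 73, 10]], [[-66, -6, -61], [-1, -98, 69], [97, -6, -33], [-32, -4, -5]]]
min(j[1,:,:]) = -98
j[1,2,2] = -33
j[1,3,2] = -5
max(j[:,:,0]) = 97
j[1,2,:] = [97, -6, -33]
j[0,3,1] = 73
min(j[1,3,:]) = -32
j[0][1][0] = -46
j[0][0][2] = -45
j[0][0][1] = -12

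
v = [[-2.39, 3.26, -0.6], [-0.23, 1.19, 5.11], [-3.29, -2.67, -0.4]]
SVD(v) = [[0.12, -0.96, 0.26], [0.92, 0.2, 0.33], [-0.37, 0.2, 0.91]] @ diag([5.433879709264644, 4.06718136148897, 4.040394421092912]) @ [[0.13,0.45,0.88], [0.39,-0.84,0.37], [-0.91,-0.29,0.29]]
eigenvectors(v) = [[(-0.82+0j), (0.21-0.34j), (0.21+0.34j)], [0.38+0.00j, 0.70+0.00j, 0.70-0.00j], [-0.44+0.00j, 0.03+0.59j, 0.03-0.59j]]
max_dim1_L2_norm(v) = 5.25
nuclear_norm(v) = 13.54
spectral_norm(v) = 5.43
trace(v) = -1.60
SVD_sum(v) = [[0.08, 0.28, 0.55], [0.66, 2.27, 4.43], [-0.26, -0.9, -1.76]] + [[-1.51, 3.29, -1.46],[0.32, -0.69, 0.3],[0.32, -0.70, 0.31]] + [[-0.96, -0.31, 0.3], [-1.21, -0.39, 0.38], [-3.35, -1.07, 1.05]]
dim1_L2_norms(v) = [4.09, 5.25, 4.26]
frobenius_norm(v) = 7.90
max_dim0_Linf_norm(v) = 5.11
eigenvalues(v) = [(-4.22+0j), (1.31+4.41j), (1.31-4.41j)]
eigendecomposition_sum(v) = [[-2.90+0.00j, (0.92+0j), (-1.68+0j)], [1.34-0.00j, (-0.43-0j), (0.78-0j)], [-1.55+0.00j, (0.49+0j), -0.90+0.00j]] + [[0.25+0.68j, 1.17+0.17j, (0.54-1.11j)], [(-0.79+1j), (0.81+1.92j), (2.17-0.2j)], [(-0.87-0.62j), -1.58+0.75j, 0.25+1.81j]] + [[0.25-0.68j, 1.17-0.17j, 0.54+1.11j], [(-0.79-1j), (0.81-1.92j), (2.17+0.2j)], [-0.87+0.62j, -1.58-0.75j, 0.25-1.81j]]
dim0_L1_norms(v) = [5.91, 7.12, 6.11]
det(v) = -89.30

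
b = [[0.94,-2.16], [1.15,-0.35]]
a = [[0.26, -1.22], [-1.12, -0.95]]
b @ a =[[2.66, 0.91], [0.69, -1.07]]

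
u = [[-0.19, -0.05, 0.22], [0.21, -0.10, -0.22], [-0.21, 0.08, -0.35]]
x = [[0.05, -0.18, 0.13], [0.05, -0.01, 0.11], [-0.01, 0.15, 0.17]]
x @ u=[[-0.07, 0.03, 0.01], [-0.03, 0.01, -0.03], [-0.00, -0.0, -0.09]]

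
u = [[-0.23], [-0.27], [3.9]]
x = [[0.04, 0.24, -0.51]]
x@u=[[-2.06]]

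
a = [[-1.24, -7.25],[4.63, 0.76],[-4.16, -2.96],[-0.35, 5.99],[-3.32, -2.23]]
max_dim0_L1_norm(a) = 19.19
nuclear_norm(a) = 16.93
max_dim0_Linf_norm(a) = 7.25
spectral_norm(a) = 10.80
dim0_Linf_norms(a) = [4.63, 7.25]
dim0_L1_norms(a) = [13.7, 19.19]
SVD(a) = [[-0.66, -0.31],[0.24, -0.63],[-0.41, 0.41],[0.49, 0.46],[-0.32, 0.34]] @ diag([10.801320393061756, 6.124636949765128]) @ [[0.42, 0.91], [-0.91, 0.42]]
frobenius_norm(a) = 12.42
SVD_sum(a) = [[-2.98, -6.45], [1.10, 2.39], [-1.86, -4.02], [2.22, 4.80], [-1.43, -3.10]] + [[1.74, -0.8], [3.53, -1.63], [-2.3, 1.06], [-2.57, 1.19], [-1.89, 0.87]]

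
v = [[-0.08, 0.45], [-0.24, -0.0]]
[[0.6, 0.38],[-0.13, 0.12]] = v@ [[0.55, -0.51],[1.42, 0.76]]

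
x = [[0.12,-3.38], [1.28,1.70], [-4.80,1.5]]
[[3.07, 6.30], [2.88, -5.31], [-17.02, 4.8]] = x @ [[3.3, -1.6], [-0.79, -1.92]]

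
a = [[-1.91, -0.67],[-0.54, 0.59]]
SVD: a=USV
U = [[-0.98, -0.18], [-0.18, 0.98]]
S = [2.05, 0.73]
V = [[0.96, 0.27], [-0.27, 0.96]]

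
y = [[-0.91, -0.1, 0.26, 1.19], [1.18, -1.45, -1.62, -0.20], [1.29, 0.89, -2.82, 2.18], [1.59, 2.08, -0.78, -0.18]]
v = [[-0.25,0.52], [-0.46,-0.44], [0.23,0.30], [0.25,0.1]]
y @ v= [[0.63, -0.23], [-0.05, 0.75], [-0.84, -0.35], [-1.58, -0.34]]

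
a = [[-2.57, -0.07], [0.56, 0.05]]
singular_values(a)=[2.63, 0.03]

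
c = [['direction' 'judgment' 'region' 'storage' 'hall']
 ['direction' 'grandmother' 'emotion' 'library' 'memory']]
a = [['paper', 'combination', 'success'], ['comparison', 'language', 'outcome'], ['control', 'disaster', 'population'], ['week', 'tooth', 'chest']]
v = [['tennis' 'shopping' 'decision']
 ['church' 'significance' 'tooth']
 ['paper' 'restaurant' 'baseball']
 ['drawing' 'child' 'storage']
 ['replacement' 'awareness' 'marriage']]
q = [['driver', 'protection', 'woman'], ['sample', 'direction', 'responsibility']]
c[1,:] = ['direction', 'grandmother', 'emotion', 'library', 'memory']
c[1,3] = 'library'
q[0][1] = 'protection'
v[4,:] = ['replacement', 'awareness', 'marriage']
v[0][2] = 'decision'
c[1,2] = 'emotion'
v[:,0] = ['tennis', 'church', 'paper', 'drawing', 'replacement']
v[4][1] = 'awareness'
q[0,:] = ['driver', 'protection', 'woman']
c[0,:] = ['direction', 'judgment', 'region', 'storage', 'hall']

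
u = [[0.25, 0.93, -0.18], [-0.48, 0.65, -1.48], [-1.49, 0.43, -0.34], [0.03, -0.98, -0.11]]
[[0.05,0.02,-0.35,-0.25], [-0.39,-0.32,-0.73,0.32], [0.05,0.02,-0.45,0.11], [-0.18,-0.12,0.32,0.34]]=u@[[-0.07,-0.05,0.13,-0.09], [0.14,0.09,-0.36,-0.31], [0.35,0.27,0.29,-0.32]]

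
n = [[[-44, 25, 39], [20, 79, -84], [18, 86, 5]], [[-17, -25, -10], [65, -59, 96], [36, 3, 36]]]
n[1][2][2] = 36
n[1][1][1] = -59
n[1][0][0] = -17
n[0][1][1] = 79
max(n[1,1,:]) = 96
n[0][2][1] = 86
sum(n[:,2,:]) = 184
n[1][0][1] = -25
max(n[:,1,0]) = 65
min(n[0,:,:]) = -84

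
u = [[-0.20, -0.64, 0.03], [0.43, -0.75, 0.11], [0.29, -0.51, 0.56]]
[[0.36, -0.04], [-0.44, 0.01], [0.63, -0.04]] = u @[[-1.51, 0.09], [0.00, 0.03], [1.91, -0.09]]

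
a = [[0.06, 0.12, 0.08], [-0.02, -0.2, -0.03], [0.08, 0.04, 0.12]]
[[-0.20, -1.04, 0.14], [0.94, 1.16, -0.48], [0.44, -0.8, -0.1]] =a@[[2.96, -4.11, -5.45], [-5.51, -5.06, 2.64], [3.53, -2.28, 1.91]]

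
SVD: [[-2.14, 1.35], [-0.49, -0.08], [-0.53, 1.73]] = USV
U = [[-0.84, -0.47],[-0.10, -0.36],[-0.54, 0.80]]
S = [2.95, 1.09]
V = [[0.72, -0.69],[0.69, 0.72]]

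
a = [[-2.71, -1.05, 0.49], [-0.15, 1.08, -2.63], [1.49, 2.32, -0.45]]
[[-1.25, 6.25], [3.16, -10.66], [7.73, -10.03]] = a @ [[-1.03,-0.47], [4.10,-3.51], [0.54,2.64]]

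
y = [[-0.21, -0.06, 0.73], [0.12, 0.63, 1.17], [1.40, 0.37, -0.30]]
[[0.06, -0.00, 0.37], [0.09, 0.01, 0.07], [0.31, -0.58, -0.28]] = y @ [[0.31, -0.54, 0.11], [-0.21, 0.36, -0.78], [0.16, -0.13, 0.47]]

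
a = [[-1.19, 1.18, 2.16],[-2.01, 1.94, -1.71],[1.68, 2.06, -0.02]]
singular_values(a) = [3.34, 2.7, 2.61]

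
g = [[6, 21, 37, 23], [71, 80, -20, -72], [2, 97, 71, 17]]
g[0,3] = 23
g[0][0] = 6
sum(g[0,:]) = 87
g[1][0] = 71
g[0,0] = 6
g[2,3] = 17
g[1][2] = -20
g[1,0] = 71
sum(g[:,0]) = 79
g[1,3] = -72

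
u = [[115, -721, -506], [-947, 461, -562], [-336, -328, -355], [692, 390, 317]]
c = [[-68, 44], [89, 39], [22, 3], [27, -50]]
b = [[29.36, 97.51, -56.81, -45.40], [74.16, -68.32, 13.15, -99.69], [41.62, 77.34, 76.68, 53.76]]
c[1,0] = 89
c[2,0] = 22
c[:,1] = [44, 39, 3, -50]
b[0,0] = 29.36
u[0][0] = 115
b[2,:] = [41.62, 77.34, 76.68, 53.76]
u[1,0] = -947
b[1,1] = -68.32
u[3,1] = 390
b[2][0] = 41.62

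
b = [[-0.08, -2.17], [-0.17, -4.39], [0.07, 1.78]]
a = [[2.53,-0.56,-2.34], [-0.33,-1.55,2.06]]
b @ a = [[0.51, 3.41, -4.28], [1.02, 6.90, -8.65], [-0.41, -2.80, 3.50]]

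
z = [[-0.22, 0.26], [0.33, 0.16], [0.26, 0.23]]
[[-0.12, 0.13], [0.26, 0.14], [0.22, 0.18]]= z @ [[0.71, 0.14],[0.14, 0.61]]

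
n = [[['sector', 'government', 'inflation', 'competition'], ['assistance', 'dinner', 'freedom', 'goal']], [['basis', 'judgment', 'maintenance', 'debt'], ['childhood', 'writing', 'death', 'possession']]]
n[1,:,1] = ['judgment', 'writing']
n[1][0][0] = 'basis'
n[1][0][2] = 'maintenance'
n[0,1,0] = 'assistance'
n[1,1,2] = 'death'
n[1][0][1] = 'judgment'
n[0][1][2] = 'freedom'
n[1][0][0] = 'basis'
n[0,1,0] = 'assistance'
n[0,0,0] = 'sector'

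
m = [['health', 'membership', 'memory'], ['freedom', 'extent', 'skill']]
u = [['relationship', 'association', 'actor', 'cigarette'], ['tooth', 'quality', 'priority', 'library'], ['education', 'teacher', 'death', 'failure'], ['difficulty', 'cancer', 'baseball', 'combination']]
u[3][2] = 'baseball'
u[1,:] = ['tooth', 'quality', 'priority', 'library']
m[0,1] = 'membership'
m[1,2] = 'skill'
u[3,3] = 'combination'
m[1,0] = 'freedom'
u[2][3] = 'failure'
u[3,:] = ['difficulty', 'cancer', 'baseball', 'combination']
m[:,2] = ['memory', 'skill']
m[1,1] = 'extent'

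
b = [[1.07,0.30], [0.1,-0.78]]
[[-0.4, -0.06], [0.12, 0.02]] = b @ [[-0.32, -0.05], [-0.2, -0.03]]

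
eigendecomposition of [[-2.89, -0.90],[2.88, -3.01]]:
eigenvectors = [[0.02+0.49j, (0.02-0.49j)], [(0.87+0j), (0.87-0j)]]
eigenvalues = [(-2.95+1.61j), (-2.95-1.61j)]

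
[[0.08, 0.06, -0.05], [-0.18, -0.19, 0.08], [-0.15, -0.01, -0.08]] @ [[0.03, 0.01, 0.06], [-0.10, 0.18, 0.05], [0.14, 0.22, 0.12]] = [[-0.01, 0.00, 0.0], [0.02, -0.02, -0.01], [-0.01, -0.02, -0.02]]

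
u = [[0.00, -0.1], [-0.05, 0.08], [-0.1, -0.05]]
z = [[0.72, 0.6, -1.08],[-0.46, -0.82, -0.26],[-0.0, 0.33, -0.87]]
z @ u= [[0.08, 0.03], [0.07, -0.01], [0.07, 0.07]]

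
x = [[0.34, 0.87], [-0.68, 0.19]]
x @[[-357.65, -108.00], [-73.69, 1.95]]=[[-185.71, -35.02],[229.20, 73.81]]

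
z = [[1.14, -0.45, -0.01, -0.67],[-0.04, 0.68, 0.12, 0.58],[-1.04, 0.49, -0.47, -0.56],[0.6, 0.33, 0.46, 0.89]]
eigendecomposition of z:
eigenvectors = [[-0.72+0.00j,-0.72-0.00j,-0.16-0.04j,(-0.16+0.04j)], [0.15+0.19j,(0.15-0.19j),0.13+0.14j,(0.13-0.14j)], [0.55-0.16j,0.55+0.16j,0.88+0.00j,0.88-0.00j], [-0.17+0.26j,(-0.17-0.26j),-0.38-0.11j,-0.38+0.11j]]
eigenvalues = [(1.08+0.36j), (1.08-0.36j), (0.04+0.2j), (0.04-0.2j)]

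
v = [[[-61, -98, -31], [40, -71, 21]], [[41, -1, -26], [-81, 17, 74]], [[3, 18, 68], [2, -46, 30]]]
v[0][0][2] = -31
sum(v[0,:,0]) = -21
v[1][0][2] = -26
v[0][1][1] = -71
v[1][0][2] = -26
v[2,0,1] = 18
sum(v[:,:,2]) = 136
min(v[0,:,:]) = -98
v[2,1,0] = 2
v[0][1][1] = -71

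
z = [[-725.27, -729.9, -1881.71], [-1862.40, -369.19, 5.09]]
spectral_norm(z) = 2405.81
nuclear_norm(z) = 3960.33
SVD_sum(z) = [[-1359.38, -649.01, -1216.03], [-1002.93, -478.83, -897.17]] + [[634.11, -80.89, -665.68], [-859.47, 109.64, 902.26]]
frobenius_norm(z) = 2864.34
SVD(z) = [[-0.80, -0.59], [-0.59, 0.80]] @ diag([2405.808690744853, 1554.5251926992173]) @ [[0.70, 0.34, 0.63], [-0.69, 0.09, 0.72]]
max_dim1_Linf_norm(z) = 1881.71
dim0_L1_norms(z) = [2587.67, 1099.09, 1886.8]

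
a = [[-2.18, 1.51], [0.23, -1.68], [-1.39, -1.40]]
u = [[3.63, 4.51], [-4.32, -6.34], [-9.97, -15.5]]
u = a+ [[5.81, 3.00], [-4.55, -4.66], [-8.58, -14.1]]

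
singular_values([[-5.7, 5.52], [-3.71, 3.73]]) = [9.52, 0.08]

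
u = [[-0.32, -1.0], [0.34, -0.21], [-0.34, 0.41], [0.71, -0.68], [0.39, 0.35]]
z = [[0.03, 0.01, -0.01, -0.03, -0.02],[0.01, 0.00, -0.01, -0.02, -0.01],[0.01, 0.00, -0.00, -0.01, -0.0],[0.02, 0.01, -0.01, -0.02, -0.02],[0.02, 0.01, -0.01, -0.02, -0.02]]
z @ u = [[-0.03, -0.02], [-0.02, -0.00], [-0.01, -0.00], [-0.02, -0.02], [-0.02, -0.02]]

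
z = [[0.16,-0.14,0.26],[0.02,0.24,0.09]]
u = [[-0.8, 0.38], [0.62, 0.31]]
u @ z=[[-0.12, 0.20, -0.17], [0.11, -0.01, 0.19]]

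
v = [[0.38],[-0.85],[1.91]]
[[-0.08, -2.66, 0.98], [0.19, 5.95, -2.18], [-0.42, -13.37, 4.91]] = v @ [[-0.22,-7.0,2.57]]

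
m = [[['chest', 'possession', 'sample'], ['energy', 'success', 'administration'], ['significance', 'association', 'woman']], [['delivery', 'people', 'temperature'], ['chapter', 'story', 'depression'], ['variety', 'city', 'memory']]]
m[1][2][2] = 'memory'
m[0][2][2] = 'woman'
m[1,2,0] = 'variety'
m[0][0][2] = 'sample'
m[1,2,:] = ['variety', 'city', 'memory']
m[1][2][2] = 'memory'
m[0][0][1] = 'possession'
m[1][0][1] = 'people'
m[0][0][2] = 'sample'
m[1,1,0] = 'chapter'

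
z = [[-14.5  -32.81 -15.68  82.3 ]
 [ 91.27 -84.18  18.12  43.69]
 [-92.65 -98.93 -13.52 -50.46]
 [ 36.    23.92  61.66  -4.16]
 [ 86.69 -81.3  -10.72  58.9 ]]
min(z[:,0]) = -92.65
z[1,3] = 43.69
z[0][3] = 82.3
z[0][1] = -32.81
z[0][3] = 82.3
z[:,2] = [-15.68, 18.12, -13.52, 61.66, -10.72]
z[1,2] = 18.12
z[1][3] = 43.69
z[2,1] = -98.93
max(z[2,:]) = -13.52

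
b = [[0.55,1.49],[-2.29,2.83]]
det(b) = 4.969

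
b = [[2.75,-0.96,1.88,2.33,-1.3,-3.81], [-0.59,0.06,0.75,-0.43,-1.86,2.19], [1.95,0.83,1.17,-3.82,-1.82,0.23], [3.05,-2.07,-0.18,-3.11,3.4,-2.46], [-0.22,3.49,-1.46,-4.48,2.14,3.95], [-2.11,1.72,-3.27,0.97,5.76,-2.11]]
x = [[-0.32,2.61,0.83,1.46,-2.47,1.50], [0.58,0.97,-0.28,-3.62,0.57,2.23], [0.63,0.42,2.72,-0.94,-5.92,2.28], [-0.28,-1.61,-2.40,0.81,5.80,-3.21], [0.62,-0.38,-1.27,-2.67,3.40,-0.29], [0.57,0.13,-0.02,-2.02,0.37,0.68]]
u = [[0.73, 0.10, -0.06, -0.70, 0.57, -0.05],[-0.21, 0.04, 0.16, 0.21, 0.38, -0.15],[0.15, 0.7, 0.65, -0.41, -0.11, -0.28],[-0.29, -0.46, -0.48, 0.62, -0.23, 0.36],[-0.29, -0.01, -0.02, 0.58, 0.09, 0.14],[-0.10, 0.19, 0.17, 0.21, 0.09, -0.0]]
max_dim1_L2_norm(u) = 1.17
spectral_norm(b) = 9.40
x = u @ b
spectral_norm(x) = 11.08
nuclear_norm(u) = 3.67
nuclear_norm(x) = 20.29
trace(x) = 8.26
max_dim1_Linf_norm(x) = 5.92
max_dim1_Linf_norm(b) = 5.76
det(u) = 0.00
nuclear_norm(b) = 29.00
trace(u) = 2.13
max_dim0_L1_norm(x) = 18.53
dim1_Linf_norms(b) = [3.81, 2.19, 3.82, 3.4, 4.48, 5.76]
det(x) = 0.00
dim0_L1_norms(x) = [3.0, 6.12, 7.52, 11.52, 18.53, 10.19]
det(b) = -369.56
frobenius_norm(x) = 12.88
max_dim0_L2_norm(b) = 7.6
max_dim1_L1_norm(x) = 14.11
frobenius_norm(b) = 14.80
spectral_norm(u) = 1.72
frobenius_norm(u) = 2.12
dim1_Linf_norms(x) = [2.61, 3.62, 5.92, 5.8, 3.4, 2.02]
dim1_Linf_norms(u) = [0.73, 0.38, 0.7, 0.62, 0.58, 0.21]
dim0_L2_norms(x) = [1.27, 3.27, 3.94, 5.29, 9.32, 4.82]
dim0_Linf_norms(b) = [3.05, 3.49, 3.27, 4.48, 5.76, 3.95]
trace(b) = 0.90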